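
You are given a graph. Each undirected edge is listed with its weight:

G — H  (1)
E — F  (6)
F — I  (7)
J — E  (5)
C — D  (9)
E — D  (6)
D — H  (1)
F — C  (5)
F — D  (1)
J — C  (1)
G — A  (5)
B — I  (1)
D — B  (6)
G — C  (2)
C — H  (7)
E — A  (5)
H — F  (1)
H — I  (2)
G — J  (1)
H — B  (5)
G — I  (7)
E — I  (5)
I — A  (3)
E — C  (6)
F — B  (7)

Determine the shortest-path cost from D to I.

Settle nodes by increasing distance from D:
D: 0
F: 1  (via D)
H: 1  (via D)
G: 2  (via H)
I: 3  (via H)
Shortest route: D → H → I = 3.

3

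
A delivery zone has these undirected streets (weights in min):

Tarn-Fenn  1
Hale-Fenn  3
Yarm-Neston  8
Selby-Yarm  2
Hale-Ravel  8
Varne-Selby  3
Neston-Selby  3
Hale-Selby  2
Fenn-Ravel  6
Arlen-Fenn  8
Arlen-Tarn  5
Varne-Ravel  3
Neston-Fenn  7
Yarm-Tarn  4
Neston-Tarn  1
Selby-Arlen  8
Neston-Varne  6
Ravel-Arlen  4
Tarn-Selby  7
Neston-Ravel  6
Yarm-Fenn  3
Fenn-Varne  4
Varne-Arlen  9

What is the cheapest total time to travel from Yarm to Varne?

5 min

Compare a few routes:
Yarm → Fenn → Varne: 3+4 = 7
Yarm → Selby → Varne: 2+3 = 5
Yarm → Tarn → Fenn → Varne: 4+1+4 = 9
Cheapest is Yarm → Selby → Varne at 5 min.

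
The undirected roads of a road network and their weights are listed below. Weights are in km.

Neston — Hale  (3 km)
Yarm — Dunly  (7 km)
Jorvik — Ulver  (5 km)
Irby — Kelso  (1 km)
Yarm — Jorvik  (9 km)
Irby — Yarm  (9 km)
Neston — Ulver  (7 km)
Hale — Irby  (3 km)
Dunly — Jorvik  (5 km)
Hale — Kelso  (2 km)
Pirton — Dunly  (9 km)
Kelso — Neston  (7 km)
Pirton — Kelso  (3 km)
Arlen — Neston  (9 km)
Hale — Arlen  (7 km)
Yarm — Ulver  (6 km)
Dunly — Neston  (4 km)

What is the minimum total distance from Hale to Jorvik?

12 km

Candidate routes:
Hale–Neston–Dunly–Jorvik: 3+4+5 = 12
Hale–Neston–Ulver–Jorvik: 3+7+5 = 15
Cheapest is Hale–Neston–Dunly–Jorvik at 12 km.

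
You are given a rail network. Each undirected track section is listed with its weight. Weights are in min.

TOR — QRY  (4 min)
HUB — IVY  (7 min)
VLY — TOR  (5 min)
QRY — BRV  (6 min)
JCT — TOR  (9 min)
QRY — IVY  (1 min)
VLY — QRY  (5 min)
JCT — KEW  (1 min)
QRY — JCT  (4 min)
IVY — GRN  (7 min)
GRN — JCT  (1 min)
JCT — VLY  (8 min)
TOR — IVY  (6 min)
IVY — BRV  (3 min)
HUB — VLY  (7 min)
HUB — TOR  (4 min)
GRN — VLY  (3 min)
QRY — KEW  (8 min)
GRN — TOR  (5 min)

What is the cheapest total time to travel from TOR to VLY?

Enumerating some paths:
TOR–HUB–VLY: 4+7 = 11
TOR–VLY: 5 = 5
TOR–QRY–VLY: 4+5 = 9
TOR–GRN–VLY: 5+3 = 8
Cheapest is TOR–VLY at 5 min.

5 min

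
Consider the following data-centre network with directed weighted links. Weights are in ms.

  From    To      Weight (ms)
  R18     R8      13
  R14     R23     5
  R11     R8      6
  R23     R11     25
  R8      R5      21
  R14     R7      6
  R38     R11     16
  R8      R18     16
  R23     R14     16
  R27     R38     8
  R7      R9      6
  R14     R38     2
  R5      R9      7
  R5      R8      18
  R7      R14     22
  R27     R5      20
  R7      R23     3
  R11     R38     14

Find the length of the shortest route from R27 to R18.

Candidate routes:
R27–R5–R8–R18: 20+18+16 = 54
R27–R38–R11–R8–R18: 8+16+6+16 = 46
Cheapest is R27–R38–R11–R8–R18 at 46 ms.

46 ms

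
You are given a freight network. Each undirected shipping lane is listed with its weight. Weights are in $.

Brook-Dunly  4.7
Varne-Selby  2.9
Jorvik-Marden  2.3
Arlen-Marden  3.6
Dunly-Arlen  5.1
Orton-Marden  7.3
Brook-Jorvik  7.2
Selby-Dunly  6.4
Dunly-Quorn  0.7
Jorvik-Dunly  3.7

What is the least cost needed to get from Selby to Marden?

$12.4

Shortest distances from Selby:
Selby: 0
Varne: 2.9  (via Selby)
Dunly: 6.4  (via Selby)
Quorn: 7.1  (via Dunly)
Jorvik: 10.1  (via Dunly)
Brook: 11.1  (via Dunly)
Arlen: 11.5  (via Dunly)
Marden: 12.4  (via Jorvik)
Shortest route: Selby–Dunly–Jorvik–Marden = $12.4.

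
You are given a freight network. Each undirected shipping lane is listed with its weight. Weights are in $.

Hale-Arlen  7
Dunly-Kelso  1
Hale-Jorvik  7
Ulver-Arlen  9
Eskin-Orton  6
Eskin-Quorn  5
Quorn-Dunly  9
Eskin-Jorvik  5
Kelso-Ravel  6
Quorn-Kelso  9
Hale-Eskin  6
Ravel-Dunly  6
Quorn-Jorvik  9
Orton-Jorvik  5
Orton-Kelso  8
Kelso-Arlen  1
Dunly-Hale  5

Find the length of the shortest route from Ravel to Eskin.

Settle nodes by increasing distance from Ravel:
Ravel: 0
Kelso: 6  (via Ravel)
Dunly: 6  (via Ravel)
Arlen: 7  (via Kelso)
Hale: 11  (via Dunly)
Orton: 14  (via Kelso)
Quorn: 15  (via Kelso)
Ulver: 16  (via Arlen)
Eskin: 17  (via Hale)
Shortest route: Ravel → Dunly → Hale → Eskin = $17.

$17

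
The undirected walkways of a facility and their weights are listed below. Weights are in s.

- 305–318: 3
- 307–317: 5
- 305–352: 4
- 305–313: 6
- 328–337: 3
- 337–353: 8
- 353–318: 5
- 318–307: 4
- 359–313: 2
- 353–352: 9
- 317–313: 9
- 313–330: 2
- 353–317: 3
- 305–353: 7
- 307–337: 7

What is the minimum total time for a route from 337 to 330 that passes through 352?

29 s

Shortest 337→352: 337 → 353 → 352 = 17
Shortest 352→330: 352 → 305 → 313 → 330 = 12
Total via 352: 17 + 12 = 29 s.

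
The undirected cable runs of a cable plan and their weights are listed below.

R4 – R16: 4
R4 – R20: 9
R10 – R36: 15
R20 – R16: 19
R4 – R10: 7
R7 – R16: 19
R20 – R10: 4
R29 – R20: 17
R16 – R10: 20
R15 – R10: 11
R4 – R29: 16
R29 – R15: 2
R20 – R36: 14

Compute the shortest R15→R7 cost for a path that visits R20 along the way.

47

Best R15 to R20: R15 → R10 → R20 costing 15
Best R20 to R7: R20 → R4 → R16 → R7 costing 32
Total via R20: 15 + 32 = 47.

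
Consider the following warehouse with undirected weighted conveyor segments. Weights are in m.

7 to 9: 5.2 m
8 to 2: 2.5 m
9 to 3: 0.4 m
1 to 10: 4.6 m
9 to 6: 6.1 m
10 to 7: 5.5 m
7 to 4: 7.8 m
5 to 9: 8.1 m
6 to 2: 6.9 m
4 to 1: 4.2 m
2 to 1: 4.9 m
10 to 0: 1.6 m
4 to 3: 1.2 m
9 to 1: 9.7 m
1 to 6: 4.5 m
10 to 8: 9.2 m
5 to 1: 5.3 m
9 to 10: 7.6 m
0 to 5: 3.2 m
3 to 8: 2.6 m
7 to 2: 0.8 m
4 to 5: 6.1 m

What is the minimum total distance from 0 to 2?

Enumerating some paths:
0 - 10 - 1 - 2: 1.6+4.6+4.9 = 11.1
0 - 10 - 7 - 2: 1.6+5.5+0.8 = 7.9
Cheapest is 0 - 10 - 7 - 2 at 7.9 m.

7.9 m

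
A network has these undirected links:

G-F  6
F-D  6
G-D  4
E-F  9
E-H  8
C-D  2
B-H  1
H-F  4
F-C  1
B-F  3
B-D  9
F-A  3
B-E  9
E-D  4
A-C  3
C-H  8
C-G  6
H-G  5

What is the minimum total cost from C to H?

5

Compare a few routes:
C → F → H: 1+4 = 5
C → H: 8 = 8
C → A → F → H: 3+3+4 = 10
C → A → F → B → H: 3+3+3+1 = 10
The minimum is 5 via C → F → H.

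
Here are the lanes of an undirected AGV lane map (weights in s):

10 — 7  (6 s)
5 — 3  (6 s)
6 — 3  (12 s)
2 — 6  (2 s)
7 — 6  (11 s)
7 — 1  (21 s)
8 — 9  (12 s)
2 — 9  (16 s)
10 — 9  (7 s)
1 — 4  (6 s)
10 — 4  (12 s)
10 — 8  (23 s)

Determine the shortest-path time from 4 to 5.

Running Dijkstra from 4:
4: 0
1: 6  (via 4)
10: 12  (via 4)
7: 18  (via 10)
9: 19  (via 10)
6: 29  (via 7)
2: 31  (via 6)
8: 31  (via 9)
3: 41  (via 6)
5: 47  (via 3)
Shortest route: 4 → 10 → 7 → 6 → 3 → 5 = 47 s.

47 s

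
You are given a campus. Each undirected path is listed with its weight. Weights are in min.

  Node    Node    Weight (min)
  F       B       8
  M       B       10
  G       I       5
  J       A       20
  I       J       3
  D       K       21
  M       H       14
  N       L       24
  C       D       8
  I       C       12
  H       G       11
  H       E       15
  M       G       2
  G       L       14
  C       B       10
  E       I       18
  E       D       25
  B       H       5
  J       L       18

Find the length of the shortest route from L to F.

Candidate routes:
L–G–H–B–F: 14+11+5+8 = 38
L–G–M–H–B–F: 14+2+14+5+8 = 43
L–G–M–B–F: 14+2+10+8 = 34
Cheapest is L–G–M–B–F at 34 min.

34 min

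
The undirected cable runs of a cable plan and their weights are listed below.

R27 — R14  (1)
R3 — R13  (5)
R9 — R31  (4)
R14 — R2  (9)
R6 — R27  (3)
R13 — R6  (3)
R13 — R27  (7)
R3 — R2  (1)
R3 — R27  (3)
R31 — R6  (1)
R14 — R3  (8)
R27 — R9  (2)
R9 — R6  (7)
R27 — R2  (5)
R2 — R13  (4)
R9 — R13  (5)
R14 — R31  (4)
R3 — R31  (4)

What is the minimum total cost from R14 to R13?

7

Settle nodes by increasing distance from R14:
R14: 0
R27: 1  (via R14)
R9: 3  (via R27)
R3: 4  (via R27)
R6: 4  (via R27)
R31: 4  (via R14)
R2: 5  (via R3)
R13: 7  (via R6)
Shortest route: R14 → R27 → R6 → R13 = 7.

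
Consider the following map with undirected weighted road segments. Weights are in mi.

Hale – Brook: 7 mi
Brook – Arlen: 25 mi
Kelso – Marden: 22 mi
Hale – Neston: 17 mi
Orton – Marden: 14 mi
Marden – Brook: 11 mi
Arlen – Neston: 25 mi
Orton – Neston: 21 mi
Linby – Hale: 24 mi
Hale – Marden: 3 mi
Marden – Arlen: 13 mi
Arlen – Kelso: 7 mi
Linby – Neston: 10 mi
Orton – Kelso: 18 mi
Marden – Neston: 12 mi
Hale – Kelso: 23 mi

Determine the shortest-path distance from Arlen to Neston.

Enumerating some paths:
Arlen–Neston: 25 = 25
Arlen–Kelso–Marden–Neston: 7+22+12 = 41
Arlen–Marden–Hale–Neston: 13+3+17 = 33
The minimum is 25 mi via Arlen–Neston.

25 mi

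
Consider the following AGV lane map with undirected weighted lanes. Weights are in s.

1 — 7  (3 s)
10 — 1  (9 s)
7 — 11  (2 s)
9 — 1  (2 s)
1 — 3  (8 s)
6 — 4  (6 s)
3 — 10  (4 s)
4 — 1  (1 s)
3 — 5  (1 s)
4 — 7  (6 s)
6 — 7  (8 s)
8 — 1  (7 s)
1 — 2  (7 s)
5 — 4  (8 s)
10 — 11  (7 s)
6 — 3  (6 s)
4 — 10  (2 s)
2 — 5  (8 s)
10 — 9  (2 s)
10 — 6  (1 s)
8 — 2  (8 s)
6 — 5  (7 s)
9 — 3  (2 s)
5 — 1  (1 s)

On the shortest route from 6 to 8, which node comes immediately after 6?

10

Candidate routes:
6 - 4 - 1 - 8: 6+1+7 = 14
6 - 10 - 9 - 1 - 8: 1+2+2+7 = 12
6 - 10 - 4 - 1 - 8: 1+2+1+7 = 11
The minimum is 11 s via 6 - 10 - 4 - 1 - 8.
So from 6 the first move is to 10.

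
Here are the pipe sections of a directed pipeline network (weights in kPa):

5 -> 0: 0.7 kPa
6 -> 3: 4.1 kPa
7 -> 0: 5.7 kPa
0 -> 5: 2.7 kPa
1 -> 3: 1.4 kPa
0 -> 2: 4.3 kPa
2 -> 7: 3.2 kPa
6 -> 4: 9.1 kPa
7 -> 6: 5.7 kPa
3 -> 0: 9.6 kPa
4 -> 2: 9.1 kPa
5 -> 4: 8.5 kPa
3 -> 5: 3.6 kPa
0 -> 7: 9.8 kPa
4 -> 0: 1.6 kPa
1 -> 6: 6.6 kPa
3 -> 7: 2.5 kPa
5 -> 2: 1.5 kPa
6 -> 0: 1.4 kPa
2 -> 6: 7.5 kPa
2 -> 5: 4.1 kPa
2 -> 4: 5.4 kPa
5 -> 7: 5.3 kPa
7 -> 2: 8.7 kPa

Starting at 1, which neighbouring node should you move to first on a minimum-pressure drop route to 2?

Enumerating some paths:
1 - 3 - 5 - 2: 1.4+3.6+1.5 = 6.5
1 - 3 - 5 - 0 - 2: 1.4+3.6+0.7+4.3 = 10
The minimum is 6.5 kPa via 1 - 3 - 5 - 2.
So from 1 the first move is to 3.

3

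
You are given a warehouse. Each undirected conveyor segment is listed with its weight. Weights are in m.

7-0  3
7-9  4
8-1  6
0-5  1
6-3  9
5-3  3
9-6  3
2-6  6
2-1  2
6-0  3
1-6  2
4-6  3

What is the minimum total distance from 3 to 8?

Candidate routes:
3–6–1–8: 9+2+6 = 17
3–5–0–6–1–8: 3+1+3+2+6 = 15
The minimum is 15 m via 3–5–0–6–1–8.

15 m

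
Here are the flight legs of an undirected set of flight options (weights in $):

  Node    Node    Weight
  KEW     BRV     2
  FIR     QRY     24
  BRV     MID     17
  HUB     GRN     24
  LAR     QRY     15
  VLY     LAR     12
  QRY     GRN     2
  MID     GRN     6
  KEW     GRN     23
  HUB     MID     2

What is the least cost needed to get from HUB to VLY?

$37

Candidate routes:
HUB–GRN–QRY–LAR–VLY: 24+2+15+12 = 53
HUB–MID–GRN–QRY–LAR–VLY: 2+6+2+15+12 = 37
HUB–MID–BRV–KEW–GRN–QRY–LAR–VLY: 2+17+2+23+2+15+12 = 73
The minimum is $37 via HUB–MID–GRN–QRY–LAR–VLY.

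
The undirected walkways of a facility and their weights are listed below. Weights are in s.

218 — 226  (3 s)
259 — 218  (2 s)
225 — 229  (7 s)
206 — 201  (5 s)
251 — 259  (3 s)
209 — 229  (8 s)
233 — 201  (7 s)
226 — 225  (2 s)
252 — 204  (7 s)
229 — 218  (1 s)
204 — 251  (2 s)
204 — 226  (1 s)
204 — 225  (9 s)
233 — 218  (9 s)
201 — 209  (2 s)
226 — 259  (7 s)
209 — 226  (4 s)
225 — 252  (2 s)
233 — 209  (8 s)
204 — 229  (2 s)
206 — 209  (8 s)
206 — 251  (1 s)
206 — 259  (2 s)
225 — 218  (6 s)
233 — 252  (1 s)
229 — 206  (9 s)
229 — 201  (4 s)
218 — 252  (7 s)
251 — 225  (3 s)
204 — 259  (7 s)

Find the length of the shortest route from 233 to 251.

6 s

Compare a few routes:
233 → 252 → 225 → 226 → 218 → 229 → 204 → 251: 1+2+2+3+1+2+2 = 13
233 → 252 → 204 → 251: 1+7+2 = 10
233 → 252 → 225 → 251: 1+2+3 = 6
233 → 252 → 225 → 226 → 204 → 251: 1+2+2+1+2 = 8
Cheapest is 233 → 252 → 225 → 251 at 6 s.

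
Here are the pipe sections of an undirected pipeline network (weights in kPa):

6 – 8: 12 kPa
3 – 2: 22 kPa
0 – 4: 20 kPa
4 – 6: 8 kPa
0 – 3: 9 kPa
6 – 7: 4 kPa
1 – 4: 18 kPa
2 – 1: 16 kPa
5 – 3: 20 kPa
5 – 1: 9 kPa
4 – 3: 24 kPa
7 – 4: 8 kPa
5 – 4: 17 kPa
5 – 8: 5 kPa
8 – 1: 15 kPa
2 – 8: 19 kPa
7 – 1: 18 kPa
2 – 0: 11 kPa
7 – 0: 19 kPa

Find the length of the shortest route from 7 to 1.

Shortest distances from 7:
7: 0
6: 4  (via 7)
4: 8  (via 7)
8: 16  (via 6)
1: 18  (via 7)
Shortest route: 7–1 = 18 kPa.

18 kPa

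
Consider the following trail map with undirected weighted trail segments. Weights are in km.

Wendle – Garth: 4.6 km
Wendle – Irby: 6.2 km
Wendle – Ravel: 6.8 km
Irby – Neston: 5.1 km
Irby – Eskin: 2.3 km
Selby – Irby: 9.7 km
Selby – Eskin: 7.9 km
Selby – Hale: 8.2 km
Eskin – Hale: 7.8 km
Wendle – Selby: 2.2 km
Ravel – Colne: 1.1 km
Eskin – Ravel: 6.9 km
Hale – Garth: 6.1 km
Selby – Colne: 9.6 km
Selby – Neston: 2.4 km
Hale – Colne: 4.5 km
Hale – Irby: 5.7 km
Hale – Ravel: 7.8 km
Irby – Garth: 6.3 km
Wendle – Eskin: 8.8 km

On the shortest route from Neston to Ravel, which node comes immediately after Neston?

Selby

Enumerating some paths:
Neston → Selby → Hale → Colne → Ravel: 2.4+8.2+4.5+1.1 = 16.2
Neston → Selby → Colne → Ravel: 2.4+9.6+1.1 = 13.1
Neston → Selby → Wendle → Ravel: 2.4+2.2+6.8 = 11.4
Neston → Irby → Eskin → Ravel: 5.1+2.3+6.9 = 14.3
The minimum is 11.4 km via Neston → Selby → Wendle → Ravel.
So from Neston the first move is to Selby.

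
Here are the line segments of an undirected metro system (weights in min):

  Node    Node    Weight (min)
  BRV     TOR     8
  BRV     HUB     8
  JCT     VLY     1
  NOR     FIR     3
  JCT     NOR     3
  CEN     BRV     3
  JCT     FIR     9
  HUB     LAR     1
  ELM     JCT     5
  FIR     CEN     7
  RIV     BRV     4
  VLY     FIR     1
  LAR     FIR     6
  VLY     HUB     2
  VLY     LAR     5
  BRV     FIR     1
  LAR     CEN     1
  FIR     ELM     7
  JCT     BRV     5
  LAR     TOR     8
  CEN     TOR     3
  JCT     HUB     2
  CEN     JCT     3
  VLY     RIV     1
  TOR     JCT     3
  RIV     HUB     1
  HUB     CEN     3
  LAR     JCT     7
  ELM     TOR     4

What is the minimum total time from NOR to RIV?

Settle nodes by increasing distance from NOR:
NOR: 0
FIR: 3  (via NOR)
JCT: 3  (via NOR)
BRV: 4  (via FIR)
VLY: 4  (via FIR)
HUB: 5  (via JCT)
RIV: 5  (via VLY)
Shortest route: NOR → FIR → VLY → RIV = 5 min.

5 min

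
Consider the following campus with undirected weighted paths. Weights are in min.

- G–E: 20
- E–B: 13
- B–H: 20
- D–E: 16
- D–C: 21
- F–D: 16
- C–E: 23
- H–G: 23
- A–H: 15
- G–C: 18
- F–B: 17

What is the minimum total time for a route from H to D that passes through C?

Best H to C: H–G–C costing 41
Shortest C→D: C–D = 21
Total via C: 41 + 21 = 62 min.

62 min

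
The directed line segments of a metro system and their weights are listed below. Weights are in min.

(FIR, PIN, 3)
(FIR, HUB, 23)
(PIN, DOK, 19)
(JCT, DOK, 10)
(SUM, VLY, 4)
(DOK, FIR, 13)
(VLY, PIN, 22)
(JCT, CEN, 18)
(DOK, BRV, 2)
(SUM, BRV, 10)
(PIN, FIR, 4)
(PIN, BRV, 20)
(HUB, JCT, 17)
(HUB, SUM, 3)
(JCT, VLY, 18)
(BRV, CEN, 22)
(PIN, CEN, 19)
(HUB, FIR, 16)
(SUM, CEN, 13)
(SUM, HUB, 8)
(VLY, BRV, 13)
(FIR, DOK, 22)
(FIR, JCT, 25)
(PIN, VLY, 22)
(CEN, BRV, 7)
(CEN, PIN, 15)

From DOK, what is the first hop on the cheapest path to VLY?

Candidate routes:
DOK → BRV → CEN → PIN → VLY: 2+22+15+22 = 61
DOK → FIR → HUB → SUM → VLY: 13+23+3+4 = 43
DOK → FIR → JCT → VLY: 13+25+18 = 56
DOK → FIR → PIN → VLY: 13+3+22 = 38
The minimum is 38 min via DOK → FIR → PIN → VLY.
So from DOK the first move is to FIR.

FIR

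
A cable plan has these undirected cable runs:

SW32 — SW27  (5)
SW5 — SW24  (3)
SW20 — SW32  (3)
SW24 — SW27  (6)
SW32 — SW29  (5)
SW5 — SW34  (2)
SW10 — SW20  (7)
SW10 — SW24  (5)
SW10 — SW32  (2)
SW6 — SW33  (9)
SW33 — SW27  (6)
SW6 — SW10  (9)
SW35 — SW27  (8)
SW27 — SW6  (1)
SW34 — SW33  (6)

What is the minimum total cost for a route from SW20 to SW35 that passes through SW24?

24

Shortest SW20→SW24: SW20–SW32–SW10–SW24 = 10
Best SW24 to SW35: SW24–SW27–SW35 costing 14
Total via SW24: 10 + 14 = 24.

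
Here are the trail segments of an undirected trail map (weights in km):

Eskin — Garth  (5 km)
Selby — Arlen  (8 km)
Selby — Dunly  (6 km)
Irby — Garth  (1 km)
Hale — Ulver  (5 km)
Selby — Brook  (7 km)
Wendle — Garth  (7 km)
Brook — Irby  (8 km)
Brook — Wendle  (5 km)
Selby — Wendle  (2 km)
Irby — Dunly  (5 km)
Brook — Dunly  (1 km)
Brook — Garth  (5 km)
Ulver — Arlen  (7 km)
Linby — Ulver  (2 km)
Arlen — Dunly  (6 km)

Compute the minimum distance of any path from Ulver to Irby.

18 km

Running Dijkstra from Ulver:
Ulver: 0
Linby: 2  (via Ulver)
Hale: 5  (via Ulver)
Arlen: 7  (via Ulver)
Dunly: 13  (via Arlen)
Brook: 14  (via Dunly)
Selby: 15  (via Arlen)
Wendle: 17  (via Selby)
Irby: 18  (via Dunly)
Shortest route: Ulver → Arlen → Dunly → Irby = 18 km.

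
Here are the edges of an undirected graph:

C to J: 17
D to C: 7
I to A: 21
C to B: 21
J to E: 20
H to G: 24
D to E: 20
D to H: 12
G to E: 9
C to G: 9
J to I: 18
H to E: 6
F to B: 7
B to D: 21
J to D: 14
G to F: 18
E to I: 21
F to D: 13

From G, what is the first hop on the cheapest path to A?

E

Enumerating some paths:
G → E → I → A: 9+21+21 = 51
G → C → D → J → I → A: 9+7+14+18+21 = 69
G → E → J → I → A: 9+20+18+21 = 68
G → C → J → I → A: 9+17+18+21 = 65
The minimum is 51 via G → E → I → A.
So from G the first move is to E.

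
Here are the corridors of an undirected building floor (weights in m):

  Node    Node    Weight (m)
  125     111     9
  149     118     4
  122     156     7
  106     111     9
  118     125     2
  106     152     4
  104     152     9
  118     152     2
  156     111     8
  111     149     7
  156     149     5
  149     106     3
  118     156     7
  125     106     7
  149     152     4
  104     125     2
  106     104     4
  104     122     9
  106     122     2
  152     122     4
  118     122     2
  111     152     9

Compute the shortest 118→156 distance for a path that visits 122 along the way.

9 m

Best 118 to 122: 118–122 costing 2
Shortest 122→156: 122–156 = 7
Total via 122: 2 + 7 = 9 m.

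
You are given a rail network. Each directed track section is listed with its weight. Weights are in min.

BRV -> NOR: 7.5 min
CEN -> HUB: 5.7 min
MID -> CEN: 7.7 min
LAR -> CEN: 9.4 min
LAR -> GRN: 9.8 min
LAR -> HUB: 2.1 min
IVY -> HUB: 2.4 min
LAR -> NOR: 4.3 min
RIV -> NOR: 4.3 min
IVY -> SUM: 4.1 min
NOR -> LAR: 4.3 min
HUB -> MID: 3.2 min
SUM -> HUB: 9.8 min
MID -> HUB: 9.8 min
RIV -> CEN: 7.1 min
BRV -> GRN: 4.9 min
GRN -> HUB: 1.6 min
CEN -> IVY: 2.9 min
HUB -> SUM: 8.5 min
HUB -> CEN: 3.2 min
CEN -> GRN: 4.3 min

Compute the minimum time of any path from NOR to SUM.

14.9 min

Running Dijkstra from NOR:
NOR: 0
LAR: 4.3  (via NOR)
HUB: 6.4  (via LAR)
MID: 9.6  (via HUB)
CEN: 9.6  (via HUB)
IVY: 12.5  (via CEN)
GRN: 13.9  (via CEN)
SUM: 14.9  (via HUB)
Shortest route: NOR → LAR → HUB → SUM = 14.9 min.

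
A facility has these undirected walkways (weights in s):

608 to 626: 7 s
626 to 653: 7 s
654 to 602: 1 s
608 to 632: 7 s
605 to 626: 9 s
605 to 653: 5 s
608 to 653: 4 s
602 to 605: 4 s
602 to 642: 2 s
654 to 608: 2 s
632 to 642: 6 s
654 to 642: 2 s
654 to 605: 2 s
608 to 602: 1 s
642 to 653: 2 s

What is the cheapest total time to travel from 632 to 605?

Running Dijkstra from 632:
632: 0
642: 6  (via 632)
608: 7  (via 632)
602: 8  (via 642)
654: 8  (via 642)
653: 8  (via 642)
605: 10  (via 654)
Shortest route: 632 → 642 → 654 → 605 = 10 s.

10 s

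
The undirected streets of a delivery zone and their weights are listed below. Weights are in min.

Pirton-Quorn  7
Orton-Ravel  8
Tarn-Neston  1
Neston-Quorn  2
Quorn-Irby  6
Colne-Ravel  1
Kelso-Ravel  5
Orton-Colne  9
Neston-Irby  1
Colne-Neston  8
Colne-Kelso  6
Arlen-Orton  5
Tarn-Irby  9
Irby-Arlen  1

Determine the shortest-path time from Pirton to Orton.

Shortest distances from Pirton:
Pirton: 0
Quorn: 7  (via Pirton)
Neston: 9  (via Quorn)
Tarn: 10  (via Neston)
Irby: 10  (via Neston)
Arlen: 11  (via Irby)
Orton: 16  (via Arlen)
Shortest route: Pirton–Quorn–Neston–Irby–Arlen–Orton = 16 min.

16 min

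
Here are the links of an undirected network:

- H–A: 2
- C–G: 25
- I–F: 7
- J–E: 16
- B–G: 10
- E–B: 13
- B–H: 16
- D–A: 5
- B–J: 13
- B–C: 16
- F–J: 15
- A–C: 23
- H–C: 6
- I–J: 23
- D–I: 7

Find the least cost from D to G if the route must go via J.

52

Shortest D→J: D → I → F → J = 29
Shortest J→G: J → B → G = 23
Total via J: 29 + 23 = 52.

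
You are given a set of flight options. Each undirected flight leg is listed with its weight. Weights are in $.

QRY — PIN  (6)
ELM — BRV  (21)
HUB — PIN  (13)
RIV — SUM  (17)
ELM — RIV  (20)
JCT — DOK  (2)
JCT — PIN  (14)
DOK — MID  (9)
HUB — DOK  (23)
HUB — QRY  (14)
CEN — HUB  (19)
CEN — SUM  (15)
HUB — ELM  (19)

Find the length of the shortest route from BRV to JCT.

$65

Shortest distances from BRV:
BRV: 0
ELM: 21  (via BRV)
HUB: 40  (via ELM)
RIV: 41  (via ELM)
PIN: 53  (via HUB)
QRY: 54  (via HUB)
SUM: 58  (via RIV)
CEN: 59  (via HUB)
DOK: 63  (via HUB)
JCT: 65  (via DOK)
Shortest route: BRV–ELM–HUB–DOK–JCT = $65.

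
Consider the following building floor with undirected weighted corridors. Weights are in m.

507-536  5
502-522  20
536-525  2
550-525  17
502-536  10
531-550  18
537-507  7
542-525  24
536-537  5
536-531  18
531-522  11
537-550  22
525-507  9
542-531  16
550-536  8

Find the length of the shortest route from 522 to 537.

Compare a few routes:
522–531–536–537: 11+18+5 = 34
522–502–536–537: 20+10+5 = 35
The minimum is 34 m via 522–531–536–537.

34 m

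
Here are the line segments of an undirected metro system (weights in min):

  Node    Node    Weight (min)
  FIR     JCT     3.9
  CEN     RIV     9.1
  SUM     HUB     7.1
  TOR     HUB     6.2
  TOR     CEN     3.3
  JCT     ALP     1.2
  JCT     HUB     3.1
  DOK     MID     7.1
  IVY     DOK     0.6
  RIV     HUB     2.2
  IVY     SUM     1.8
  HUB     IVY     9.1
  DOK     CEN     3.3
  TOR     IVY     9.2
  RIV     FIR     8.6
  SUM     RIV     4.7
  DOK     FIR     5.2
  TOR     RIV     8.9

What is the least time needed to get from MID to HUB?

Candidate routes:
MID–DOK–IVY–SUM–RIV–HUB: 7.1+0.6+1.8+4.7+2.2 = 16.4
MID–DOK–IVY–SUM–HUB: 7.1+0.6+1.8+7.1 = 16.6
Cheapest is MID–DOK–IVY–SUM–RIV–HUB at 16.4 min.

16.4 min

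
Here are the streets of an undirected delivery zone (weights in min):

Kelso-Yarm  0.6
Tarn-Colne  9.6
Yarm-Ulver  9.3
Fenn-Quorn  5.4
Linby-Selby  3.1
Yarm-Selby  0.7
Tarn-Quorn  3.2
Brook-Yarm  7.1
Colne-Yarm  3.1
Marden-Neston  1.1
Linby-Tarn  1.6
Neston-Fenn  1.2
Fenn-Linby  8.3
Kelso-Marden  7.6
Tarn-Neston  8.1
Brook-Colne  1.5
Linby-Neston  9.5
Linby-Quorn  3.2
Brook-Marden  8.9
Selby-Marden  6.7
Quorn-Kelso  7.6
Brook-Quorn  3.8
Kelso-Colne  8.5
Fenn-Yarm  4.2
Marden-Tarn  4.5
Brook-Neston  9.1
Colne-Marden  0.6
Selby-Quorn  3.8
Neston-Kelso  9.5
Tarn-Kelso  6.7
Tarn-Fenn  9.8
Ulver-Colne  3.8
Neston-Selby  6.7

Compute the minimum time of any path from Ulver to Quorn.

Candidate routes:
Ulver - Colne - Yarm - Selby - Quorn: 3.8+3.1+0.7+3.8 = 11.4
Ulver - Colne - Marden - Tarn - Quorn: 3.8+0.6+4.5+3.2 = 12.1
Ulver - Colne - Brook - Quorn: 3.8+1.5+3.8 = 9.1
Ulver - Colne - Marden - Neston - Fenn - Quorn: 3.8+0.6+1.1+1.2+5.4 = 12.1
Cheapest is Ulver - Colne - Brook - Quorn at 9.1 min.

9.1 min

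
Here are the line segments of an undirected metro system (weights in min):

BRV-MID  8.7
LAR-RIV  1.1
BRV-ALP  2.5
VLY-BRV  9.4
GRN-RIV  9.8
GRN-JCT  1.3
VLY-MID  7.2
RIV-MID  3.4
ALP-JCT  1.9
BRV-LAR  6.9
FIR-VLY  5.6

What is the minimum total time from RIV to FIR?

16.2 min

Compare a few routes:
RIV - MID - BRV - VLY - FIR: 3.4+8.7+9.4+5.6 = 27.1
RIV - LAR - BRV - VLY - FIR: 1.1+6.9+9.4+5.6 = 23
RIV - MID - VLY - FIR: 3.4+7.2+5.6 = 16.2
Cheapest is RIV - MID - VLY - FIR at 16.2 min.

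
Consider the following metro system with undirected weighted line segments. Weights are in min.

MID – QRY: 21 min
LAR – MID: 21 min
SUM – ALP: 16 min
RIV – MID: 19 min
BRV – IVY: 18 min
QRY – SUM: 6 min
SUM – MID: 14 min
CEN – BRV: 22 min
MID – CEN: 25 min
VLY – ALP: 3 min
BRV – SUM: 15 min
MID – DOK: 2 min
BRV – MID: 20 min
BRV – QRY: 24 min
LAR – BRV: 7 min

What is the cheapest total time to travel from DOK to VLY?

35 min

Candidate routes:
DOK–MID–QRY–SUM–ALP–VLY: 2+21+6+16+3 = 48
DOK–MID–SUM–ALP–VLY: 2+14+16+3 = 35
DOK–MID–BRV–SUM–ALP–VLY: 2+20+15+16+3 = 56
DOK–MID–LAR–BRV–SUM–ALP–VLY: 2+21+7+15+16+3 = 64
The minimum is 35 min via DOK–MID–SUM–ALP–VLY.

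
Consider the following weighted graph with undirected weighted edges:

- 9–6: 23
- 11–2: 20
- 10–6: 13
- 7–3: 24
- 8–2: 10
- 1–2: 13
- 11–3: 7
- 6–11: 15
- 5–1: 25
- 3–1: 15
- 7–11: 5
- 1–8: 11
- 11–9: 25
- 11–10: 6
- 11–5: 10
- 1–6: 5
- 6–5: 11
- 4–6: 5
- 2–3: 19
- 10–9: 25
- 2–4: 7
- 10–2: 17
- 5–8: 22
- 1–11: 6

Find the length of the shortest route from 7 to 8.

Candidate routes:
7 - 11 - 2 - 8: 5+20+10 = 35
7 - 11 - 1 - 2 - 8: 5+6+13+10 = 34
7 - 11 - 1 - 8: 5+6+11 = 22
7 - 11 - 6 - 1 - 8: 5+15+5+11 = 36
The minimum is 22 via 7 - 11 - 1 - 8.

22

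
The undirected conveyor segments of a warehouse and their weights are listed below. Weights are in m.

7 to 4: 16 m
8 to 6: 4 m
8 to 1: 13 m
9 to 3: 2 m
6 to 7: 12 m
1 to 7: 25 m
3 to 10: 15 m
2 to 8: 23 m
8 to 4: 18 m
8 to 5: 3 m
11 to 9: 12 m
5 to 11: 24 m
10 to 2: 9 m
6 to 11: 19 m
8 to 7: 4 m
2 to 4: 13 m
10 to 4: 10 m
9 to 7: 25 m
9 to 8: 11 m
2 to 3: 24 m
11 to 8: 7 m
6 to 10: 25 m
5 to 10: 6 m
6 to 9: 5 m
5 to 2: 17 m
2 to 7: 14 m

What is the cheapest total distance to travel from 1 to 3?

Compare a few routes:
1 → 8 → 6 → 9 → 3: 13+4+5+2 = 24
1 → 8 → 11 → 9 → 3: 13+7+12+2 = 34
1 → 8 → 9 → 3: 13+11+2 = 26
The minimum is 24 m via 1 → 8 → 6 → 9 → 3.

24 m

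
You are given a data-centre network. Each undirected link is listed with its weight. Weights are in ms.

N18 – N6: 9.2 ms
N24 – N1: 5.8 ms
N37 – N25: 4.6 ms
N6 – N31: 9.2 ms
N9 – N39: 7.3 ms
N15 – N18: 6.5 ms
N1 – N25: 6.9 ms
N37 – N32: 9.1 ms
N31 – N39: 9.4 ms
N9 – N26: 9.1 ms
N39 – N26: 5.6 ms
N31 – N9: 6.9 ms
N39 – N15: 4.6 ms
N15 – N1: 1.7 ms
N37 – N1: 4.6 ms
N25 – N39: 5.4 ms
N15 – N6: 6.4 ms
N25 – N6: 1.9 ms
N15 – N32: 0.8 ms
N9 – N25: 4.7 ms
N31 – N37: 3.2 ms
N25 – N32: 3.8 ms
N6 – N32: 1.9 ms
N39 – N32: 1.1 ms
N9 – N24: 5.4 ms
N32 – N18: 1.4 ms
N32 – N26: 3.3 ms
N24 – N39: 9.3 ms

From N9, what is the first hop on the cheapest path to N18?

Candidate routes:
N9 → N25 → N32 → N18: 4.7+3.8+1.4 = 9.9
N9 → N39 → N32 → N18: 7.3+1.1+1.4 = 9.8
Cheapest is N9 → N39 → N32 → N18 at 9.8 ms.
So from N9 the first move is to N39.

N39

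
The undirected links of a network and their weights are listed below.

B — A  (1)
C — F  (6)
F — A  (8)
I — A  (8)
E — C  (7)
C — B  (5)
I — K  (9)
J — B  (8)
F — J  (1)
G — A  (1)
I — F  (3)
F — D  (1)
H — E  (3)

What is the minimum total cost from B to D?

Shortest distances from B:
B: 0
A: 1  (via B)
G: 2  (via A)
C: 5  (via B)
J: 8  (via B)
F: 9  (via A)
I: 9  (via A)
D: 10  (via F)
Shortest route: B → A → F → D = 10.

10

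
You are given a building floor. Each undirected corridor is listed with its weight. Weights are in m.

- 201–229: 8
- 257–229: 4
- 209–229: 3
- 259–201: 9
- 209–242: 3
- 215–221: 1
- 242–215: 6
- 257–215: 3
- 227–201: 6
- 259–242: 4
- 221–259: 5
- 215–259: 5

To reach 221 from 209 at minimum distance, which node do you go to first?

Candidate routes:
209 → 229 → 257 → 215 → 221: 3+4+3+1 = 11
209 → 242 → 215 → 221: 3+6+1 = 10
209 → 242 → 259 → 221: 3+4+5 = 12
Cheapest is 209 → 242 → 215 → 221 at 10 m.
So from 209 the first move is to 242.

242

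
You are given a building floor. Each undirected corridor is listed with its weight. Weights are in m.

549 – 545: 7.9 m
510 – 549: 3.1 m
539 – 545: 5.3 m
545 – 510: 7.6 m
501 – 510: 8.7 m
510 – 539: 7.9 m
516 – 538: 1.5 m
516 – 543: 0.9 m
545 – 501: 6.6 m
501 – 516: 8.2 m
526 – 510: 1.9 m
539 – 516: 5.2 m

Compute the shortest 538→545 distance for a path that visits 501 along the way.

Best 538 to 501: 538 → 516 → 501 costing 9.7
Shortest 501→545: 501 → 545 = 6.6
Total via 501: 9.7 + 6.6 = 16.3 m.

16.3 m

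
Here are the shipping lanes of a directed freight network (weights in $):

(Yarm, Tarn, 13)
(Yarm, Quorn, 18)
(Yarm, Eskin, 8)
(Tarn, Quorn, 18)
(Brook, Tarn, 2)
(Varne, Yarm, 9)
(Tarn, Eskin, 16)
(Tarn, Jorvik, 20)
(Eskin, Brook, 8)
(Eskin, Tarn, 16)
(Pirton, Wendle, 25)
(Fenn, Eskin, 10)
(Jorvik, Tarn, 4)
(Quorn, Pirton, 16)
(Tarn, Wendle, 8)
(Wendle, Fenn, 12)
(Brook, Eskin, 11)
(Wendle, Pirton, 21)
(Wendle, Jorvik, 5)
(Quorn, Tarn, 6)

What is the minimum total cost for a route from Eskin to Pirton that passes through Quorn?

$44

Shortest Eskin→Quorn: Eskin → Brook → Tarn → Quorn = 28
Shortest Quorn→Pirton: Quorn → Pirton = 16
Total via Quorn: 28 + 16 = $44.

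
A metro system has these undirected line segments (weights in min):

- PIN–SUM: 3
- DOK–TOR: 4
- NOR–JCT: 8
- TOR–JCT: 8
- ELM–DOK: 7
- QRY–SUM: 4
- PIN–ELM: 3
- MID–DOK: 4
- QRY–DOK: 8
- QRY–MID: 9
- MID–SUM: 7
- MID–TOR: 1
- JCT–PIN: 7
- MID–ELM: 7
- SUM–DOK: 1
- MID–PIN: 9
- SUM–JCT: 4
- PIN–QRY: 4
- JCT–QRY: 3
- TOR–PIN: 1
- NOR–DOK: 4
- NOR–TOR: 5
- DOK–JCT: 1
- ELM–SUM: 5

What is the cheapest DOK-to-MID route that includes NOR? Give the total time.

10 min

Shortest DOK→NOR: DOK–NOR = 4
Best NOR to MID: NOR–TOR–MID costing 6
Total via NOR: 4 + 6 = 10 min.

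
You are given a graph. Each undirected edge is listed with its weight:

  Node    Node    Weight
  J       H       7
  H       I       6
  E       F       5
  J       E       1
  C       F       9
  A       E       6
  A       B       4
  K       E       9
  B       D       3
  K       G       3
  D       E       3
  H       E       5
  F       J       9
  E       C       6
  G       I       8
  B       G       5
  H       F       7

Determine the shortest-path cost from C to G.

Candidate routes:
C–E–K–G: 6+9+3 = 18
C–E–D–B–G: 6+3+3+5 = 17
C–E–H–I–G: 6+5+6+8 = 25
C–E–A–B–G: 6+6+4+5 = 21
The minimum is 17 via C–E–D–B–G.

17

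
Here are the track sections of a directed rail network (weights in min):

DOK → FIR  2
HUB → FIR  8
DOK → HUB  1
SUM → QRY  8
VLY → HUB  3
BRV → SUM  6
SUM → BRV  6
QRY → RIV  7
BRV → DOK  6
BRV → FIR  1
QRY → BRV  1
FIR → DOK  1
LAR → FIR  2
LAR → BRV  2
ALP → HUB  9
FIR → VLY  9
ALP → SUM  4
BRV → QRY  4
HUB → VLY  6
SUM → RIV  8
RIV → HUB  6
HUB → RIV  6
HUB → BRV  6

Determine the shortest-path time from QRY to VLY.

10 min

Compare a few routes:
QRY–BRV–FIR–VLY: 1+1+9 = 11
QRY–BRV–FIR–DOK–HUB–VLY: 1+1+1+1+6 = 10
The minimum is 10 min via QRY–BRV–FIR–DOK–HUB–VLY.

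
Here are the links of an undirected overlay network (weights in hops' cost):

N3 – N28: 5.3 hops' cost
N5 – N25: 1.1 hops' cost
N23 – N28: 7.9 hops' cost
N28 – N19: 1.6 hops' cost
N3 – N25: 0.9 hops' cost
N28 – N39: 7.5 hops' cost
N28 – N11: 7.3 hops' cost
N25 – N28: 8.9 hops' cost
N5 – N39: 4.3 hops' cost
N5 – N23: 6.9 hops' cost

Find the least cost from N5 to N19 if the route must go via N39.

Shortest N5→N39: N5–N39 = 4.3
Best N39 to N19: N39–N28–N19 costing 9.1
Total via N39: 4.3 + 9.1 = 13.4 hops' cost.

13.4 hops' cost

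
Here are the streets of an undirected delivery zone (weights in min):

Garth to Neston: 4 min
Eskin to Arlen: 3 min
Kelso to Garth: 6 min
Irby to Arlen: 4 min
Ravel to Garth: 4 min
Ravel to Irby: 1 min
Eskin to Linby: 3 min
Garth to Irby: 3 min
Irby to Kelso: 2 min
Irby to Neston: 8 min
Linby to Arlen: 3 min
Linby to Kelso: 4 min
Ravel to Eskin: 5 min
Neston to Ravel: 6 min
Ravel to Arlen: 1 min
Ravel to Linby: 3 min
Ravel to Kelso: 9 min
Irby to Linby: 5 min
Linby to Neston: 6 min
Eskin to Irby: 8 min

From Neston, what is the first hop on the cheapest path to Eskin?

Linby

Compare a few routes:
Neston → Ravel → Linby → Eskin: 6+3+3 = 12
Neston → Ravel → Arlen → Eskin: 6+1+3 = 10
Neston → Ravel → Eskin: 6+5 = 11
Neston → Linby → Eskin: 6+3 = 9
Cheapest is Neston → Linby → Eskin at 9 min.
So from Neston the first move is to Linby.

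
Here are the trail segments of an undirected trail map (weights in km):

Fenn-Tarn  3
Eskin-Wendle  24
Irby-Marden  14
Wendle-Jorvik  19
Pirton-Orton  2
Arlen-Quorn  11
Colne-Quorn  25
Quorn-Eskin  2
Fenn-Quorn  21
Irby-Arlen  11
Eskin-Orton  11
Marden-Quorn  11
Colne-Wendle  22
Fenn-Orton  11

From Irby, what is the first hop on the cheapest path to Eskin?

Arlen

Compare a few routes:
Irby → Arlen → Quorn → Eskin: 11+11+2 = 24
Irby → Marden → Quorn → Eskin: 14+11+2 = 27
The minimum is 24 km via Irby → Arlen → Quorn → Eskin.
So from Irby the first move is to Arlen.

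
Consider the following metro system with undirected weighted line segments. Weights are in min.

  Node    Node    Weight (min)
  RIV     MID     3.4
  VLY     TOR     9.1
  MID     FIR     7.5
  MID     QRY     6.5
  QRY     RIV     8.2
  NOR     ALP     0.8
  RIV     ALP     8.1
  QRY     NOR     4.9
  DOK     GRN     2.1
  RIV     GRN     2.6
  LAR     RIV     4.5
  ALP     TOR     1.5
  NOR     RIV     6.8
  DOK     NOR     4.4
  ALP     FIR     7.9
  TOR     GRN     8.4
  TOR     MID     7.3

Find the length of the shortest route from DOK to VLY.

15.8 min

Compare a few routes:
DOK–NOR–ALP–TOR–VLY: 4.4+0.8+1.5+9.1 = 15.8
DOK–GRN–TOR–VLY: 2.1+8.4+9.1 = 19.6
DOK–GRN–RIV–NOR–ALP–TOR–VLY: 2.1+2.6+6.8+0.8+1.5+9.1 = 22.9
The minimum is 15.8 min via DOK–NOR–ALP–TOR–VLY.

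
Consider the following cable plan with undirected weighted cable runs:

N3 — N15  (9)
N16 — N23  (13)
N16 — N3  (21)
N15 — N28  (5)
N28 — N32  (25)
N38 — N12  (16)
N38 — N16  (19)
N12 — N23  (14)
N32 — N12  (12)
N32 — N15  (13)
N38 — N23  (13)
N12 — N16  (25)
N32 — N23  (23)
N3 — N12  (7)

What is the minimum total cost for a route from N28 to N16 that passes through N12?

Best N28 to N12: N28 → N15 → N3 → N12 costing 21
Best N12 to N16: N12 → N16 costing 25
Total via N12: 21 + 25 = 46.

46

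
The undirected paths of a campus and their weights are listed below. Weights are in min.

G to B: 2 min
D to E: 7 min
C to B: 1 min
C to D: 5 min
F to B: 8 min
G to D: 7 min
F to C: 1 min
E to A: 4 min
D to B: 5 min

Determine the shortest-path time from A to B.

16 min

Compare a few routes:
A → E → D → G → B: 4+7+7+2 = 20
A → E → D → B: 4+7+5 = 16
A → E → D → C → B: 4+7+5+1 = 17
The minimum is 16 min via A → E → D → B.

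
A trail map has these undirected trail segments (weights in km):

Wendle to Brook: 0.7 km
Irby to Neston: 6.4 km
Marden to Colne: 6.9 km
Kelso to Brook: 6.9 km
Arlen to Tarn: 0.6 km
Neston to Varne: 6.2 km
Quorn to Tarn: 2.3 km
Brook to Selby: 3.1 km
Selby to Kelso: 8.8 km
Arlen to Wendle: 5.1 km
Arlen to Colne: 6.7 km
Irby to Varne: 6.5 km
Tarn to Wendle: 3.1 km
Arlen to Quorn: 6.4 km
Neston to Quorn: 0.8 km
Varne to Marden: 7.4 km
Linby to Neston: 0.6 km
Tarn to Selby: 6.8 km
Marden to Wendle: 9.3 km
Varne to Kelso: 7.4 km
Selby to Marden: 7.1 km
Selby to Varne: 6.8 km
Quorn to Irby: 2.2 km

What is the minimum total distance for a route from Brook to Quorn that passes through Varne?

Shortest Brook→Varne: Brook–Selby–Varne = 9.9
Shortest Varne→Quorn: Varne–Neston–Quorn = 7
Total via Varne: 9.9 + 7 = 16.9 km.

16.9 km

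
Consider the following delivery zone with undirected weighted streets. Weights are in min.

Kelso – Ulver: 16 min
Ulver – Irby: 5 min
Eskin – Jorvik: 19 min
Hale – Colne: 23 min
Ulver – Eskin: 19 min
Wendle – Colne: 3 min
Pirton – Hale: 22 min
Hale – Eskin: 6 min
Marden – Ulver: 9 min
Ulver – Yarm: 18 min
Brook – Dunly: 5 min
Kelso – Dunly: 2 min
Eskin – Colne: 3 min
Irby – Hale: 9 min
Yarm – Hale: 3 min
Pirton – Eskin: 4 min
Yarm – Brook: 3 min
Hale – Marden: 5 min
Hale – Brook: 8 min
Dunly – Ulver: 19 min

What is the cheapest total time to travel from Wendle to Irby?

Candidate routes:
Wendle–Colne–Eskin–Ulver–Irby: 3+3+19+5 = 30
Wendle–Colne–Hale–Irby: 3+23+9 = 35
Wendle–Colne–Eskin–Hale–Irby: 3+3+6+9 = 21
Wendle–Colne–Eskin–Hale–Marden–Ulver–Irby: 3+3+6+5+9+5 = 31
Cheapest is Wendle–Colne–Eskin–Hale–Irby at 21 min.

21 min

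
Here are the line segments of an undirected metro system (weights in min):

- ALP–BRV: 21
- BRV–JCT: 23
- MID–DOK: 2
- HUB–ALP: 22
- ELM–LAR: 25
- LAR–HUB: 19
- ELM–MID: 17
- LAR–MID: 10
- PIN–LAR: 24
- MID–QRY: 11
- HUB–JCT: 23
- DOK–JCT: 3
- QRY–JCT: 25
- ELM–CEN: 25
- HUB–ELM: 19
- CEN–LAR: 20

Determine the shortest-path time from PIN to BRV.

Shortest distances from PIN:
PIN: 0
LAR: 24  (via PIN)
MID: 34  (via LAR)
DOK: 36  (via MID)
JCT: 39  (via DOK)
HUB: 43  (via LAR)
CEN: 44  (via LAR)
QRY: 45  (via MID)
ELM: 49  (via LAR)
BRV: 62  (via JCT)
Shortest route: PIN–LAR–MID–DOK–JCT–BRV = 62 min.

62 min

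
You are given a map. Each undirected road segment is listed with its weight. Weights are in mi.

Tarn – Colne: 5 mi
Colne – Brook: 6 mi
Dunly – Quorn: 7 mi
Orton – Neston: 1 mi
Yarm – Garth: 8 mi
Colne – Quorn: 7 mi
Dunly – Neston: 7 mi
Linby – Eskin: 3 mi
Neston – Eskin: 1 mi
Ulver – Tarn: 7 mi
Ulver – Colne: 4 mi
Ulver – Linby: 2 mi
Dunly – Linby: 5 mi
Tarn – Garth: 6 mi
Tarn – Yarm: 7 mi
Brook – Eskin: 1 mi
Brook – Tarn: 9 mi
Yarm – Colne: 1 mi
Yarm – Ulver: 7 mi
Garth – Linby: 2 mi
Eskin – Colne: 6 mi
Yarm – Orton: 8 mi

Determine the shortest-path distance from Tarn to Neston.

Candidate routes:
Tarn → Brook → Eskin → Neston: 9+1+1 = 11
Tarn → Colne → Eskin → Neston: 5+6+1 = 12
Tarn → Garth → Linby → Eskin → Neston: 6+2+3+1 = 12
The minimum is 11 mi via Tarn → Brook → Eskin → Neston.

11 mi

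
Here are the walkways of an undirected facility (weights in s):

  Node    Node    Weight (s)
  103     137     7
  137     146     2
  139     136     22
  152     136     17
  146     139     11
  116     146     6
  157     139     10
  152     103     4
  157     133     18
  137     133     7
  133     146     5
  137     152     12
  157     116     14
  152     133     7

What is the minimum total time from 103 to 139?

Shortest distances from 103:
103: 0
152: 4  (via 103)
137: 7  (via 103)
146: 9  (via 137)
133: 11  (via 152)
116: 15  (via 146)
139: 20  (via 146)
Shortest route: 103 → 137 → 146 → 139 = 20 s.

20 s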